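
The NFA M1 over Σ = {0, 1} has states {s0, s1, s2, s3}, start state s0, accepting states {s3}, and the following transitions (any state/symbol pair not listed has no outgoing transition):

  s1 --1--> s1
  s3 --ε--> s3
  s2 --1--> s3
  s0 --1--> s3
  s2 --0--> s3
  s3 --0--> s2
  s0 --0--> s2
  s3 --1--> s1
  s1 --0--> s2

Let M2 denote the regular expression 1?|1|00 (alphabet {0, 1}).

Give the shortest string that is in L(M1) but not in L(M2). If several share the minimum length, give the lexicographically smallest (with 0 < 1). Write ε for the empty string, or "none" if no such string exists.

The string 01 is accepted by M1 but not by M2.
No shorter string lies in the difference, and 01 is the lexicographically first length-2 string in L(M1) \ L(M2).

01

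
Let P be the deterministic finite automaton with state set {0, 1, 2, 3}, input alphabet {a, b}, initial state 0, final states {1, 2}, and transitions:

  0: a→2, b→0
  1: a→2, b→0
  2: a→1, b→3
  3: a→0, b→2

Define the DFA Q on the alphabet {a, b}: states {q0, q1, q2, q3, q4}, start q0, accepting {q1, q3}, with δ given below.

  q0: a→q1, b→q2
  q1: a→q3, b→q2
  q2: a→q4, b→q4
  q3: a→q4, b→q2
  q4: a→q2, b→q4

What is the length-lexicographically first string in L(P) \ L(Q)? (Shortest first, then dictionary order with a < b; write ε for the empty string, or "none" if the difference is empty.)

ba

The string ba is accepted by P but not by Q.
No shorter string lies in the difference, and ba is the lexicographically first length-2 string in L(P) \ L(Q).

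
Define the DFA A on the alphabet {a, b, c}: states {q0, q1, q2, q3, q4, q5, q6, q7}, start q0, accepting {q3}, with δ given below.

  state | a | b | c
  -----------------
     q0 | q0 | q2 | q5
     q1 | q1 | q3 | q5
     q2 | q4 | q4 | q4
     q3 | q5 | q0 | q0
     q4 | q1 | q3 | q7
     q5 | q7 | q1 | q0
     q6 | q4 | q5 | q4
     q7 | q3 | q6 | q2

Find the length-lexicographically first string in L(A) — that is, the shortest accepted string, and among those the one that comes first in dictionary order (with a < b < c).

A breadth-first search from q0 reaches an accepting state first via the path q0 → q2 → q4 → q3 on input bab.
No string of length < 3 is accepted (BFS exhausts all shorter strings without reaching an accepting state), and bab is the lexicographically least accepting string of length 3.

bab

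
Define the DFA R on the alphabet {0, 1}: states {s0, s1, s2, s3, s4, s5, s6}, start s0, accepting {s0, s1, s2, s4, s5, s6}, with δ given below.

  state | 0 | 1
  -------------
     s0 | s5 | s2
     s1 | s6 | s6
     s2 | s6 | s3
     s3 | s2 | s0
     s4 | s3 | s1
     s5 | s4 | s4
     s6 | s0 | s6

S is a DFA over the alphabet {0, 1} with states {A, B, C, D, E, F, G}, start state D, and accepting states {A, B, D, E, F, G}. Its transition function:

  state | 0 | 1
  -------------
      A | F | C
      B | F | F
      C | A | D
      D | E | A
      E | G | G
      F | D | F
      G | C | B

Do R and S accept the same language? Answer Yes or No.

Exploring the product automaton R × S from the start pair (s0, D), following both machines on each input symbol, reaches 7 state pairs: (s0, D), (s5, E), (s2, A), (s4, G), (s6, F), (s3, C), (s1, B).
R accepts in {s0, s1, s2, s4, s5, s6} and S accepts in {A, B, D, E, F, G}. In every reachable pair the two components are either both accepting — (s0, D), (s5, E), (s2, A), (s4, G), (s6, F), (s1, B) — or both non-accepting, so no string is accepted by exactly one of the machines: L(R) \ L(S) and L(S) \ L(R) are both empty.
Hence every string is accepted by R iff it is accepted by S, and the two languages coincide.

Yes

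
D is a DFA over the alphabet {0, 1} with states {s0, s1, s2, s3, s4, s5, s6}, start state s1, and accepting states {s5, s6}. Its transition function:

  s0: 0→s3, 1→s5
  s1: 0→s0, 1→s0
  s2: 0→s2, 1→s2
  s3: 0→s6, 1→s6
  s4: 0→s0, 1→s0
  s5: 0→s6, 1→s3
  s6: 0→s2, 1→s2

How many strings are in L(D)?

The useful subgraph on states {s0, s1, s3, s5, s6} is acyclic, so L(D) is finite; the longest accepting path visits 5 useful states, giving maximum string length 4.
Counting accepting paths from s1 by length: 2 of length 2, 6 of length 3, 4 of length 4. Total 12.

12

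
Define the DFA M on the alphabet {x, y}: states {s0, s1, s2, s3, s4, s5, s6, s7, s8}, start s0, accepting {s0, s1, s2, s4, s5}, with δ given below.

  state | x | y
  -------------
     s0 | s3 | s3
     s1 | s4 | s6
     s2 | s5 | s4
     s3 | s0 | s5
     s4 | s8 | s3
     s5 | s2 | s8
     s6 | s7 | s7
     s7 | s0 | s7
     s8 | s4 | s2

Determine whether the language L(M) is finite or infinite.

infinite

State s0 is reachable from the start and can reach an accepting state, and it lies on the cycle s0 → s3 → s0.
Traversing that cycle any number of times yields accepted strings of unbounded length, so the language is infinite.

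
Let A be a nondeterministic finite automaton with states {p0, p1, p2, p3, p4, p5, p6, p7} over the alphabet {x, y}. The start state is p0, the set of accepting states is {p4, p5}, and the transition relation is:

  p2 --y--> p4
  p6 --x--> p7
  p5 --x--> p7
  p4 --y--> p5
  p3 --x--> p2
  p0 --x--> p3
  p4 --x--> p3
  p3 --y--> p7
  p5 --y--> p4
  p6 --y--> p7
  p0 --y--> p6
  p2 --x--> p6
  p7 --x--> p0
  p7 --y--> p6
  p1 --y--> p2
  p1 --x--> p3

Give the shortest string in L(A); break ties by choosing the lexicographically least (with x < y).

A breadth-first search from p0 reaches an accepting state first via the path p0 → p3 → p2 → p4 on input xxy.
No string of length < 3 is accepted (BFS exhausts all shorter strings without reaching an accepting state), and xxy is the lexicographically least accepting string of length 3.

xxy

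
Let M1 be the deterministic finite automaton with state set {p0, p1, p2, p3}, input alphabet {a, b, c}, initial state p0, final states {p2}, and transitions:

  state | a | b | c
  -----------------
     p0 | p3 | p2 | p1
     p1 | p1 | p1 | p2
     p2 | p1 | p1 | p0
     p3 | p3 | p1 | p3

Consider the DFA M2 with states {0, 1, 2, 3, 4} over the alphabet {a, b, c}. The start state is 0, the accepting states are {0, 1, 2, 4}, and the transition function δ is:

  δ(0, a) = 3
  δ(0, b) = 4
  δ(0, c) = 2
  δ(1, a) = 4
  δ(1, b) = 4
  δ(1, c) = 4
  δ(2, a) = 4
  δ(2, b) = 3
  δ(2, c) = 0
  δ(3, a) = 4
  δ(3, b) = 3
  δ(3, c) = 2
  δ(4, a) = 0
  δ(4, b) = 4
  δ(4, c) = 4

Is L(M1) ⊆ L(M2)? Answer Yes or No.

No

The string cccb is in L(M1) but not in L(M2).
So L(M1) ⊄ L(M2).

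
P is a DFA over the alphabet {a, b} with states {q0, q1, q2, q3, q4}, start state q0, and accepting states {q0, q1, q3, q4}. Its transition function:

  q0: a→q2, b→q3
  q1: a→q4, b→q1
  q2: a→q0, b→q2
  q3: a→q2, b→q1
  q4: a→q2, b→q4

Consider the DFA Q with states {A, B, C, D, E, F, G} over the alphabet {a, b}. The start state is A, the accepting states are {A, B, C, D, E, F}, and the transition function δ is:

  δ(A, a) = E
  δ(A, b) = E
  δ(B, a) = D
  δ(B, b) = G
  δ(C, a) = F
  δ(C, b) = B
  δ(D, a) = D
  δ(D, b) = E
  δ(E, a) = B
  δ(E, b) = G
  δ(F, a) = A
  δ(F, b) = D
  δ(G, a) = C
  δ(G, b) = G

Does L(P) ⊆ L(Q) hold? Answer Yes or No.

No

The string bb is in L(P) but not in L(Q).
So L(P) ⊄ L(Q).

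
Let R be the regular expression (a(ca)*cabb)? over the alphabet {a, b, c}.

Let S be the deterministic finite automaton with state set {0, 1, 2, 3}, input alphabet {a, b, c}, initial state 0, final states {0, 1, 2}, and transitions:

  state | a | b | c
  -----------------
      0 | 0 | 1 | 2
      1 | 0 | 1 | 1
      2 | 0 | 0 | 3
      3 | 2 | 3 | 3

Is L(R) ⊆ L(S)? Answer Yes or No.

Converting the expression R to a DFA (subset construction, then merging equivalent states) gives the minimal DFA with states {r0, r1, r2, r3, r4, r5, r6}, start state r0, accepting states {r0, r6} and transitions r0: a→r1, b→r2, c→r2; r1: a→r2, b→r2, c→r3; r2: a→r2, b→r2, c→r2; r3: a→r4, b→r2, c→r2; r4: a→r2, b→r5, c→r3; r5: a→r2, b→r6, c→r2; r6: a→r2, b→r2, c→r2.
Exploring the product automaton R × S from the start pair (r0, 0), following both machines on each input symbol, reaches 10 state pairs: (r0, 0), (r1, 0), (r2, 1), (r2, 2), (r2, 0), (r3, 2), (r2, 3), (r4, 0), (r5, 1), (r6, 1).
R accepts in {r0, r6} and S accepts in {0, 1, 2}. The reachable pairs whose R-component is accepting are (r0, 0), (r6, 1); in each of them the S-component is accepting too, so the product for L(R) \ L(S) (R-component accepting, S-component rejecting) has no reachable accepting pair and the difference is empty.
Hence every string in L(R) is also in L(S).

Yes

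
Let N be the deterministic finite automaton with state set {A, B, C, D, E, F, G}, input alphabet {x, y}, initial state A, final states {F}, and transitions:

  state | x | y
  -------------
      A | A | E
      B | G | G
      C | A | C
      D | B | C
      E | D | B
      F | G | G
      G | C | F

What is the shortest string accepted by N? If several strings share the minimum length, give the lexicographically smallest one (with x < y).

A breadth-first search from A reaches an accepting state first via the path A → E → B → G → F on input yyxy.
No string of length < 4 is accepted (BFS exhausts all shorter strings without reaching an accepting state), and yyxy is the lexicographically least accepting string of length 4.

yyxy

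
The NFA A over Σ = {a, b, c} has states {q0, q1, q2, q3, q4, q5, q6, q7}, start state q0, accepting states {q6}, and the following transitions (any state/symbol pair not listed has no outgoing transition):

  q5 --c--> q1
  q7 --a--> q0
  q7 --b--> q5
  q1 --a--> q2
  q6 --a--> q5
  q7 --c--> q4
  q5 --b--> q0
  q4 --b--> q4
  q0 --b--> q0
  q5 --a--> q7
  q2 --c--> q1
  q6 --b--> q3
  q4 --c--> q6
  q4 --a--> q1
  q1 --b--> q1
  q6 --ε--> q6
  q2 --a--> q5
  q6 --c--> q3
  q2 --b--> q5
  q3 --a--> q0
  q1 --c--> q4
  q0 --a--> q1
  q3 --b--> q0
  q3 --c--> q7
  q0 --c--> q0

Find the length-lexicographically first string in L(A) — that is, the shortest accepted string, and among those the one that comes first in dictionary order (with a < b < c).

acc

A breadth-first search from q0 reaches an accepting state first via the path q0 → q1 → q4 → q6 on input acc.
No string of length < 3 is accepted (BFS exhausts all shorter strings without reaching an accepting state), and acc is the lexicographically least accepting string of length 3.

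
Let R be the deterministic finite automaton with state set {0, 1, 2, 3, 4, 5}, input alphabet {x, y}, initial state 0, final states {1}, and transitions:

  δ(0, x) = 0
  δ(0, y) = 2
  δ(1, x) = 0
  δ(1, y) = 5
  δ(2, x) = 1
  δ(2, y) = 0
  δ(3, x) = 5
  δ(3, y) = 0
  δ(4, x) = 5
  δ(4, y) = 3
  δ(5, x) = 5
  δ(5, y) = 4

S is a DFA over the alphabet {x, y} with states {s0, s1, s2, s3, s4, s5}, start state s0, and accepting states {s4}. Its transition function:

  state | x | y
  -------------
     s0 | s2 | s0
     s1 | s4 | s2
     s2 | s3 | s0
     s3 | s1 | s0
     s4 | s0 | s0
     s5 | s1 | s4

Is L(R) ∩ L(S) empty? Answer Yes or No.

Exploring the product automaton R × S from the start pair (0, s0), following both machines on each input symbol, reaches 17 state pairs: (0, s0), (0, s2), (2, s0), (0, s3), (1, s2), (0, s1), (5, s0), (0, s4), (2, s2), (5, s2), (4, s0), (1, s3), (5, s3), (3, s0), (5, s1), (5, s4), (4, s2).
R accepts in {1} and S accepts in {s4}; no reachable pair has both components accepting, so no string drives both machines to acceptance simultaneously and L(R) ∩ L(S) = ∅.
So no string is accepted by both, and the intersection is empty.

Yes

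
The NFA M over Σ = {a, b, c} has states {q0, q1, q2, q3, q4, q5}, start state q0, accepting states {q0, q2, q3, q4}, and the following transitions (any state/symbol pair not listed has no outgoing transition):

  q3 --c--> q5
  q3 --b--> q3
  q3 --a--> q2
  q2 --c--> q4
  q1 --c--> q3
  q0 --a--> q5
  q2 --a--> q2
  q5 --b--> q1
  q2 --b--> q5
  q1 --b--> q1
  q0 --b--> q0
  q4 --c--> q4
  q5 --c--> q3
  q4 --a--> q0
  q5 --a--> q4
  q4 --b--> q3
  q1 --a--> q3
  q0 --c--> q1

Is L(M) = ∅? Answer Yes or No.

The empty string ε is accepted: the run q0 ends in the accepting state q0.
Since at least one string is accepted, L(M) is not empty.

No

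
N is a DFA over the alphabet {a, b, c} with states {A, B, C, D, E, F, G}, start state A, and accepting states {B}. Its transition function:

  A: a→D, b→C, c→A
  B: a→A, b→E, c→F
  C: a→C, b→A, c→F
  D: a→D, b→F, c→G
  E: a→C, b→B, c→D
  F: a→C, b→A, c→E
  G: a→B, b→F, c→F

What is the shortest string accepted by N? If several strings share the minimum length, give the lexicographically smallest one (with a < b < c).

aca

A breadth-first search from A reaches an accepting state first via the path A → D → G → B on input aca.
No string of length < 3 is accepted (BFS exhausts all shorter strings without reaching an accepting state), and aca is the lexicographically least accepting string of length 3.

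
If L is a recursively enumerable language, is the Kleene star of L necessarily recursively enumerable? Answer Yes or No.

Yes

Dovetail over all factorisations of the input into blocks and all step bounds, running the recogniser for L on every block of a factorisation; accept if some factorisation has all of its blocks accepted.
So the recursively enumerable languages are closed under Kleene star.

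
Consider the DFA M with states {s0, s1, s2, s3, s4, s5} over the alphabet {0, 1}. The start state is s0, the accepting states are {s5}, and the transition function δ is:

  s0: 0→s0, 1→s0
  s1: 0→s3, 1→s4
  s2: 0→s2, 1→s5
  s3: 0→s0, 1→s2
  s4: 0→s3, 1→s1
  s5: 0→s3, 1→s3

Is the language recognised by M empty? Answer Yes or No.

The states reachable from the start state are {s0}.
None of the accepting states {s5} is reachable, so no string is accepted and L(M) = ∅.

Yes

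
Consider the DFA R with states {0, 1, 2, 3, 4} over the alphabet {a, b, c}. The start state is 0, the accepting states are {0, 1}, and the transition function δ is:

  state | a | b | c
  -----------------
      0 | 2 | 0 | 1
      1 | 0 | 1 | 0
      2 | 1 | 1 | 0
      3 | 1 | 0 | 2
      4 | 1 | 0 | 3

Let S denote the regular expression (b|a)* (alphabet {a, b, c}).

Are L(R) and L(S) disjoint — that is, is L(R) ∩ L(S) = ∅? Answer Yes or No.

The empty string ε is accepted by both R and S.
Hence L(R) ∩ L(S) ≠ ∅.

No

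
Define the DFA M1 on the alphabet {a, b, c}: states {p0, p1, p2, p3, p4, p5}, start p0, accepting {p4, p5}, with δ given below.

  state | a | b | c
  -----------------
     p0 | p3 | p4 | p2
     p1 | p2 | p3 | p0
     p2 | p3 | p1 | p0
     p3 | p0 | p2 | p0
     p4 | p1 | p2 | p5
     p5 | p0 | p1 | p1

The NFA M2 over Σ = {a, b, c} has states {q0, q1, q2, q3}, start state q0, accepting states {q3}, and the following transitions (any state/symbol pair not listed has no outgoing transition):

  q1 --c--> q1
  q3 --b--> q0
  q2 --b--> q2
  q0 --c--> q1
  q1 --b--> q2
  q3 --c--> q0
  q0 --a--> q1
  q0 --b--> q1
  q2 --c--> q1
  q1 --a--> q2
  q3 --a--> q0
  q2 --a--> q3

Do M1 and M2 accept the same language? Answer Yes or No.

No

The string b is accepted by M1 but rejected by M2.
So L(M1) ≠ L(M2).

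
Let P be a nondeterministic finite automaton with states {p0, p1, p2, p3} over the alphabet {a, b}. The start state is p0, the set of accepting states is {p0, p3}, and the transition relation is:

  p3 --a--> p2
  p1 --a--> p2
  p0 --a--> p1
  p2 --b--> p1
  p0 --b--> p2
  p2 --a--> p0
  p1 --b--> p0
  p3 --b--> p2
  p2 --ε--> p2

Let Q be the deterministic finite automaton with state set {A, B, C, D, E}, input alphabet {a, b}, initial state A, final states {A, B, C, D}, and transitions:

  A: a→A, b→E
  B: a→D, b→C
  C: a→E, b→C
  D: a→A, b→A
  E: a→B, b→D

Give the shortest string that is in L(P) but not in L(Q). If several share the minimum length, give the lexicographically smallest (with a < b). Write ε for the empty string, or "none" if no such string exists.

The string ab is accepted by P but not by Q.
No shorter string lies in the difference, and ab is the lexicographically first length-2 string in L(P) \ L(Q).

ab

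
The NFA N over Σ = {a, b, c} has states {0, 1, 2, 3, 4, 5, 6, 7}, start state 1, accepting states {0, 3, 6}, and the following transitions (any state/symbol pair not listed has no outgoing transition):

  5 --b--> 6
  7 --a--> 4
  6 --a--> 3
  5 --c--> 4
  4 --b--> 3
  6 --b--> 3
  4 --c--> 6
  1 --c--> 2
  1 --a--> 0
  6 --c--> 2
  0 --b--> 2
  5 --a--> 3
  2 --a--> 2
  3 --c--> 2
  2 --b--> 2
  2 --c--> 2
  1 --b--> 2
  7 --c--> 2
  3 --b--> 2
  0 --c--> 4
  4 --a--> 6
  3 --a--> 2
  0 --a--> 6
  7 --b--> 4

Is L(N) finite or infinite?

The useful states (reachable from 1 and able to reach an accepting state) are {0, 1, 3, 4, 6}.
Restricted to these states the transition graph has no cycle, so every accepting path has bounded length and L is finite.

finite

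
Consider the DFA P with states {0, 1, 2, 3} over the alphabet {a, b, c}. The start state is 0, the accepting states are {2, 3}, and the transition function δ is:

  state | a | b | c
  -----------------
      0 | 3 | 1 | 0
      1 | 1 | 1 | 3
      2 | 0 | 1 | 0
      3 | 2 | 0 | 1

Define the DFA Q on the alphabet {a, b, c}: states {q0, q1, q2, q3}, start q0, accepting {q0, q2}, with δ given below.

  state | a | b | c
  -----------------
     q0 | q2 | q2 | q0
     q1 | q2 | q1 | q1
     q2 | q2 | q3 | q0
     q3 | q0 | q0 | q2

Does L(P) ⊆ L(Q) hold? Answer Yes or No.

Exploring the product automaton P × Q from the start pair (0, q0), following both machines on each input symbol, reaches 9 state pairs: (0, q0), (3, q2), (1, q2), (2, q2), (0, q3), (1, q0), (1, q3), (3, q0), (0, q2).
P accepts in {2, 3} and Q accepts in {q0, q2}. The reachable pairs whose P-component is accepting are (3, q2), (2, q2), (3, q0); in each of them the Q-component is accepting too, so the product for L(P) \ L(Q) (P-component accepting, Q-component rejecting) has no reachable accepting pair and the difference is empty.
Hence every string in L(P) is also in L(Q).

Yes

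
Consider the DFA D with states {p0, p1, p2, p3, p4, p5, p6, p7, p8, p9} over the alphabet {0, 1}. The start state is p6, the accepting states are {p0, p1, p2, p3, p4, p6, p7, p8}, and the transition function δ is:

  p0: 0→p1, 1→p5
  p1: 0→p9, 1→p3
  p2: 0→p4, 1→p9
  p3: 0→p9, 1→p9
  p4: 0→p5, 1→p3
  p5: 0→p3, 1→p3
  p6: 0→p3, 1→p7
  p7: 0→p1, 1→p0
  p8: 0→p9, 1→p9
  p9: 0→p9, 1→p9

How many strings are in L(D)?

10

The useful subgraph on states {p0, p1, p3, p5, p6, p7} is acyclic, so L(D) is finite; the longest accepting path visits 5 useful states, giving maximum string length 4.
Counting accepting paths from p6 by length: 1 of length 0, 2 of length 1, 2 of length 2, 2 of length 3, 3 of length 4. Total 10.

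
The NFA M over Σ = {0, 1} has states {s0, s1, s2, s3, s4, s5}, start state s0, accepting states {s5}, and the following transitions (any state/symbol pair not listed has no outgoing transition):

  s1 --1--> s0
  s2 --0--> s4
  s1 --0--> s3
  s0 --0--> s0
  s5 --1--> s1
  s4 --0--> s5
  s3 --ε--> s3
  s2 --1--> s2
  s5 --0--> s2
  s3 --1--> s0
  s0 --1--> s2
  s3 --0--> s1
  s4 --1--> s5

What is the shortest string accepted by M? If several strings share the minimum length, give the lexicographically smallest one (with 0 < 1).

A breadth-first search from s0 reaches an accepting state first via the path s0 → s2 → s4 → s5 on input 100.
No string of length < 3 is accepted (BFS exhausts all shorter strings without reaching an accepting state), and 100 is the lexicographically least accepting string of length 3.

100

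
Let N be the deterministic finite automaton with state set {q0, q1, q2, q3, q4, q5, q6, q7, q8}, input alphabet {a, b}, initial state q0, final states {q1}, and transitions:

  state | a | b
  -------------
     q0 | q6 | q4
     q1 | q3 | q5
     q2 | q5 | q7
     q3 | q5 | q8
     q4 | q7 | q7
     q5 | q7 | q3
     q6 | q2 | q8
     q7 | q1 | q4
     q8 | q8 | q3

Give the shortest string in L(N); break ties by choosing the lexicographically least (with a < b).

A breadth-first search from q0 reaches an accepting state first via the path q0 → q4 → q7 → q1 on input baa.
No string of length < 3 is accepted (BFS exhausts all shorter strings without reaching an accepting state), and baa is the lexicographically least accepting string of length 3.

baa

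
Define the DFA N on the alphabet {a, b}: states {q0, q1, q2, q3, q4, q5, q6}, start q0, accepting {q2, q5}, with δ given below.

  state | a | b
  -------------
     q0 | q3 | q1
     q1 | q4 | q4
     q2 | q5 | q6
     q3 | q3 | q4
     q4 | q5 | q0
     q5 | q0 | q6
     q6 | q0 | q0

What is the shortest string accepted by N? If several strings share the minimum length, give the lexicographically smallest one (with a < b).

A breadth-first search from q0 reaches an accepting state first via the path q0 → q3 → q4 → q5 on input aba.
No string of length < 3 is accepted (BFS exhausts all shorter strings without reaching an accepting state), and aba is the lexicographically least accepting string of length 3.

aba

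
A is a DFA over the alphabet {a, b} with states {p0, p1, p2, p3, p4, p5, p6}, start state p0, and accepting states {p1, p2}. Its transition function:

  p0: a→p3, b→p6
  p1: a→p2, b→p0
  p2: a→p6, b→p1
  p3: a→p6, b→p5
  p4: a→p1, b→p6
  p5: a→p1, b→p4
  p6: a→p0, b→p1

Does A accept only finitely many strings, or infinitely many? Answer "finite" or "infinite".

State p0 is reachable from the start and can reach an accepting state, and it lies on the cycle p0 → p3 → p5 → p1 → p0.
Traversing that cycle any number of times yields accepted strings of unbounded length, so the language is infinite.

infinite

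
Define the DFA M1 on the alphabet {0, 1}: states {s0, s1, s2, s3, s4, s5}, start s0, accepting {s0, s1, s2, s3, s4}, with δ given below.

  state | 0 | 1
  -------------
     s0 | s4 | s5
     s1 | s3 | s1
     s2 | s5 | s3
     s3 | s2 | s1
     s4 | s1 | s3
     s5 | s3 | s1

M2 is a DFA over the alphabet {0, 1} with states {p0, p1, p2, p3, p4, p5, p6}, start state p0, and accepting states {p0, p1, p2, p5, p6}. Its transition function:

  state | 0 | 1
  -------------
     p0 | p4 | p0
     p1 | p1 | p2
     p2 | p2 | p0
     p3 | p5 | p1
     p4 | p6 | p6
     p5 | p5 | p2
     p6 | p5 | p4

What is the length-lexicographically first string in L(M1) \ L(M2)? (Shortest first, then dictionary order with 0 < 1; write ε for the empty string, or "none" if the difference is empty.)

0

The string 0 is accepted by M1 but not by M2.
No shorter string lies in the difference, and 0 is the lexicographically first length-1 string in L(M1) \ L(M2).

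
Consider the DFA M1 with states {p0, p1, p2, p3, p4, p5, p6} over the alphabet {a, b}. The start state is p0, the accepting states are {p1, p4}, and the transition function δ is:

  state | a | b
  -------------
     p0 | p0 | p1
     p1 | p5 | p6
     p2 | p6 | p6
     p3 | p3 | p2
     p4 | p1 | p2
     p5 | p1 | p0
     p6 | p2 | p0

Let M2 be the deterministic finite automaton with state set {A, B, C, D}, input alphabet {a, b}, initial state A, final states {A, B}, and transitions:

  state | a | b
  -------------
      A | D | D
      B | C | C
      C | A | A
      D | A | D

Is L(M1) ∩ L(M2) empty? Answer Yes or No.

Yes

Exploring the product automaton M1 × M2 from the start pair (p0, A), following both machines on each input symbol, reaches 6 state pairs: (p0, A), (p0, D), (p1, D), (p5, A), (p6, D), (p2, A).
M1 accepts in {p1, p4} and M2 accepts in {A, B}; no reachable pair has both components accepting, so no string drives both machines to acceptance simultaneously and L(M1) ∩ L(M2) = ∅.
So no string is accepted by both, and the intersection is empty.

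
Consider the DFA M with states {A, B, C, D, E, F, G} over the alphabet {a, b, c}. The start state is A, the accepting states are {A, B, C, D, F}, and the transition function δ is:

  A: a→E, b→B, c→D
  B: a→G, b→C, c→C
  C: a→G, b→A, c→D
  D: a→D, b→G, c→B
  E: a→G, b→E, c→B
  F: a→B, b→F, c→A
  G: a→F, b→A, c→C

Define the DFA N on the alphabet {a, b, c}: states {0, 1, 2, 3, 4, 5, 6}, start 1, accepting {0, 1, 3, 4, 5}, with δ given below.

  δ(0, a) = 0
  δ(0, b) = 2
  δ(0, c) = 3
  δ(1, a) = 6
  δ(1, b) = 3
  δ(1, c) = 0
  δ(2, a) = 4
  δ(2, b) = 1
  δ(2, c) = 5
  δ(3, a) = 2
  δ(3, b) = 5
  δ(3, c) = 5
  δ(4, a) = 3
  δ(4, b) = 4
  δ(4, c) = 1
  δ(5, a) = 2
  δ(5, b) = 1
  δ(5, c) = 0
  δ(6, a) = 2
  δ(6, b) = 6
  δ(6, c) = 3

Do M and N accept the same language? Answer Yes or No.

Exploring the product automaton M × N from the start pair (A, 1), following both machines on each input symbol, reaches 7 state pairs: (A, 1), (E, 6), (B, 3), (D, 0), (G, 2), (C, 5), (F, 4).
M accepts in {A, B, C, D, F} and N accepts in {0, 1, 3, 4, 5}. In every reachable pair the two components are either both accepting — (A, 1), (B, 3), (D, 0), (C, 5), (F, 4) — or both non-accepting, so no string is accepted by exactly one of the machines: L(M) \ L(N) and L(N) \ L(M) are both empty.
Hence every string is accepted by M iff it is accepted by N, and the two languages coincide.

Yes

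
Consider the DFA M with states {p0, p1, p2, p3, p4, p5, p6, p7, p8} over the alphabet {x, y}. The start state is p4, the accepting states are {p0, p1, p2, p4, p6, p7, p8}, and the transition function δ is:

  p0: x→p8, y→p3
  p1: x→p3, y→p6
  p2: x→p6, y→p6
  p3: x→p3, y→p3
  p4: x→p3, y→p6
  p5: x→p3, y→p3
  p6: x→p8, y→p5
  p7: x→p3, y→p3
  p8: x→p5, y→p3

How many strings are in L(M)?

The useful subgraph on states {p4, p6, p8} is acyclic, so L(M) is finite; the longest accepting path visits 3 useful states, giving maximum string length 2.
Counting accepting paths from p4 by length: 1 of length 0, 1 of length 1, 1 of length 2. Total 3.

3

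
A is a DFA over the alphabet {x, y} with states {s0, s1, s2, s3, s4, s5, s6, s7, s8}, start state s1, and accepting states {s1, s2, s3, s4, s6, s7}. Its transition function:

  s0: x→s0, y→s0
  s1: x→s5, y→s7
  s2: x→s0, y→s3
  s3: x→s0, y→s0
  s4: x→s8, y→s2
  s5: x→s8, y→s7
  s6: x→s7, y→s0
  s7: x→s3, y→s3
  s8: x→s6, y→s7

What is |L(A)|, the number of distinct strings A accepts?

The useful subgraph on states {s1, s3, s5, s6, s7, s8} is acyclic, so L(A) is finite; the longest accepting path visits 6 useful states, giving maximum string length 5.
Counting accepting paths from s1 by length: 1 of length 0, 1 of length 1, 3 of length 2, 4 of length 3, 3 of length 4, 2 of length 5. Total 14.

14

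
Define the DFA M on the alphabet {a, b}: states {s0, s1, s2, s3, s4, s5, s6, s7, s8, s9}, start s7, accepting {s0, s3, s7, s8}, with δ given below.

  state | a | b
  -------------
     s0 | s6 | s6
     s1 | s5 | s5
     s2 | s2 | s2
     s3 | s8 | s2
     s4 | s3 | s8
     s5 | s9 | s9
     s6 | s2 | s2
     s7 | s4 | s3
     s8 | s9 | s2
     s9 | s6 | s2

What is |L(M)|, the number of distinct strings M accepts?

6

The useful subgraph on states {s3, s4, s7, s8} is acyclic, so L(M) is finite; the longest accepting path visits 4 useful states, giving maximum string length 3.
Counting accepting paths from s7 by length: 1 of length 0, 1 of length 1, 3 of length 2, 1 of length 3. Total 6.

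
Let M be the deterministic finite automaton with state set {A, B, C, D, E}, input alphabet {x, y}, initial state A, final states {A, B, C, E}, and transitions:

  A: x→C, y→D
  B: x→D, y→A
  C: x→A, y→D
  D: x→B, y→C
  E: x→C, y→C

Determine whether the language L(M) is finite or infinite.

infinite

State A is reachable from the start and can reach an accepting state, and it lies on the cycle A → C → A.
Traversing that cycle any number of times yields accepted strings of unbounded length, so the language is infinite.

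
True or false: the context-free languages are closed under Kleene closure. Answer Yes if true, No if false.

Yes

If S₁ is the start symbol of a grammar for L, the grammar with new start symbol S and productions S → S₁S | ε generates L*.
So the context-free languages are closed under Kleene star.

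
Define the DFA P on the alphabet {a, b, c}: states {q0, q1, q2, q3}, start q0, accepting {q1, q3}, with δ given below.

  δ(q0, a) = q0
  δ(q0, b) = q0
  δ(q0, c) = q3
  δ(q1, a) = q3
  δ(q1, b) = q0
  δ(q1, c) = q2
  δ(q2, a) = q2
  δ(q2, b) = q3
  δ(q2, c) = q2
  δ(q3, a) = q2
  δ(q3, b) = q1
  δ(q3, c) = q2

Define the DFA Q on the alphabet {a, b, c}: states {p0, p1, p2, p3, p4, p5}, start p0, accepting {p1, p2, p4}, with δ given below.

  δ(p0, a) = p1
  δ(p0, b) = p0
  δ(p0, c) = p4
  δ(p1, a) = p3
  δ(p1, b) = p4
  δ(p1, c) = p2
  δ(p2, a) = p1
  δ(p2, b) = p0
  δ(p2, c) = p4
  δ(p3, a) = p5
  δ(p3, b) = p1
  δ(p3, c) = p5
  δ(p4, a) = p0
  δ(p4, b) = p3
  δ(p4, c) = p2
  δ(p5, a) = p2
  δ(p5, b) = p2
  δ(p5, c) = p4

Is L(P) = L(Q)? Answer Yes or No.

No

The string cb is accepted by P but rejected by Q.
So L(P) ≠ L(Q).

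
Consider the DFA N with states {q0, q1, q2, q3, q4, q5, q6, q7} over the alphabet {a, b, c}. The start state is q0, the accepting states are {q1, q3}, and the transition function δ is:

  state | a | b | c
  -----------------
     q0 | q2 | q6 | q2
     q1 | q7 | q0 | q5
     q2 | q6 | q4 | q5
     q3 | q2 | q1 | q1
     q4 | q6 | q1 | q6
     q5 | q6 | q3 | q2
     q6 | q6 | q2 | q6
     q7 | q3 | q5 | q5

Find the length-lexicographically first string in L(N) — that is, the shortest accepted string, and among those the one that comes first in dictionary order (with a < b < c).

A breadth-first search from q0 reaches an accepting state first via the path q0 → q2 → q4 → q1 on input abb.
No string of length < 3 is accepted (BFS exhausts all shorter strings without reaching an accepting state), and abb is the lexicographically least accepting string of length 3.

abb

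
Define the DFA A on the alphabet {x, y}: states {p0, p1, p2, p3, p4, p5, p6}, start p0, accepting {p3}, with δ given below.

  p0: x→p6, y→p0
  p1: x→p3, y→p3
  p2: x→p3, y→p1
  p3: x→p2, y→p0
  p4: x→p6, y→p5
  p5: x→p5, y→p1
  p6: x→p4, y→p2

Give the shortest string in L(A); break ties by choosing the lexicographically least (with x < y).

A breadth-first search from p0 reaches an accepting state first via the path p0 → p6 → p2 → p3 on input xyx.
No string of length < 3 is accepted (BFS exhausts all shorter strings without reaching an accepting state), and xyx is the lexicographically least accepting string of length 3.

xyx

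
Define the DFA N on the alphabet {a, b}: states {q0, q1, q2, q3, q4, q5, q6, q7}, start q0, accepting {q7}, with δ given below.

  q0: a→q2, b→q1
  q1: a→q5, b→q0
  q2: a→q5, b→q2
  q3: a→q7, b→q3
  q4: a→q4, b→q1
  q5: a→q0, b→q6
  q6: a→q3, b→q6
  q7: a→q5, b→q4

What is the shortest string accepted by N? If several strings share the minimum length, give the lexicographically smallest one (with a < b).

aabaa

A breadth-first search from q0 reaches an accepting state first via the path q0 → q2 → q5 → q6 → q3 → q7 on input aabaa.
No string of length < 5 is accepted (BFS exhausts all shorter strings without reaching an accepting state), and aabaa is the lexicographically least accepting string of length 5.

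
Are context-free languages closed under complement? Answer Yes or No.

CFLs are closed under union, so if they were also closed under complement they would be closed under intersection by De Morgan (L₁ ∩ L₂ is the complement of the union of the complements). But {aⁿbⁿcᵐ} ∩ {aᵐbⁿcⁿ} = {aⁿbⁿcⁿ} is not context-free although both operands are.

No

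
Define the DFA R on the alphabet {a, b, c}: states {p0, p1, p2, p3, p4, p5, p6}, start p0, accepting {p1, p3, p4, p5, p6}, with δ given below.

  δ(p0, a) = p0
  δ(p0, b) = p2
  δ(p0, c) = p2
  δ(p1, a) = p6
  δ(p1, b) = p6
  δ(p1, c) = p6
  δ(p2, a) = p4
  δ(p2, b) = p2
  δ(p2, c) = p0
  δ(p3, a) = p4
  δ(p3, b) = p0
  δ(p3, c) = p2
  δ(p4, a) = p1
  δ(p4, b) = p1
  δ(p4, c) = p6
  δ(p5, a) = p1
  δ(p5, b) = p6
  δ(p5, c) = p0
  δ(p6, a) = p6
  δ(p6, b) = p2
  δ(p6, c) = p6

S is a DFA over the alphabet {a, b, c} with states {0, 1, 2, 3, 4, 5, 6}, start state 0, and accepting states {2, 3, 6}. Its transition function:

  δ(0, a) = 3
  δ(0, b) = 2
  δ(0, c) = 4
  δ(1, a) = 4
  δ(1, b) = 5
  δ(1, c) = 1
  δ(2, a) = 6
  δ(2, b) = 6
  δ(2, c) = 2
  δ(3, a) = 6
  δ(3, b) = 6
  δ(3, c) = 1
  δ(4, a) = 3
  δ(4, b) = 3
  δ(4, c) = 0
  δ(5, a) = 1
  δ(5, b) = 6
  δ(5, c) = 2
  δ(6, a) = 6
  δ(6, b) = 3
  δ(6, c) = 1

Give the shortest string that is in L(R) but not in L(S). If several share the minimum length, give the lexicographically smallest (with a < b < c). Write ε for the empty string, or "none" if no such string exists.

The string aca is accepted by R but not by S.
No shorter string lies in the difference, and aca is the lexicographically first length-3 string in L(R) \ L(S).

aca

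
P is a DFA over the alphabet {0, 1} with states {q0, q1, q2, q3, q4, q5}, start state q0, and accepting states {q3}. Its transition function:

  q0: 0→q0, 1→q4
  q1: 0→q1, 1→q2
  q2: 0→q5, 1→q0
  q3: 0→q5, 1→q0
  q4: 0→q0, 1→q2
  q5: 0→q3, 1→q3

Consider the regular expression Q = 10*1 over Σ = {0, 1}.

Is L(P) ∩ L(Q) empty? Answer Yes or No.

Converting the expression Q to a DFA (subset construction, then merging equivalent states) gives the minimal DFA with states {r0, r1, r2, r3}, start state r0, accepting states {r3} and transitions r0: 0→r1, 1→r2; r1: 0→r1, 1→r1; r2: 0→r2, 1→r3; r3: 0→r1, 1→r1.
Exploring the product automaton P × Q from the start pair (q0, r0), following both machines on each input symbol, reaches 10 state pairs: (q0, r0), (q0, r1), (q4, r2), (q4, r1), (q0, r2), (q2, r3), (q2, r1), (q4, r3), (q5, r1), (q3, r1).
P accepts in {q3} and Q accepts in {r3}; no reachable pair has both components accepting, so no string drives both machines to acceptance simultaneously and L(P) ∩ L(Q) = ∅.
So no string is accepted by both, and the intersection is empty.

Yes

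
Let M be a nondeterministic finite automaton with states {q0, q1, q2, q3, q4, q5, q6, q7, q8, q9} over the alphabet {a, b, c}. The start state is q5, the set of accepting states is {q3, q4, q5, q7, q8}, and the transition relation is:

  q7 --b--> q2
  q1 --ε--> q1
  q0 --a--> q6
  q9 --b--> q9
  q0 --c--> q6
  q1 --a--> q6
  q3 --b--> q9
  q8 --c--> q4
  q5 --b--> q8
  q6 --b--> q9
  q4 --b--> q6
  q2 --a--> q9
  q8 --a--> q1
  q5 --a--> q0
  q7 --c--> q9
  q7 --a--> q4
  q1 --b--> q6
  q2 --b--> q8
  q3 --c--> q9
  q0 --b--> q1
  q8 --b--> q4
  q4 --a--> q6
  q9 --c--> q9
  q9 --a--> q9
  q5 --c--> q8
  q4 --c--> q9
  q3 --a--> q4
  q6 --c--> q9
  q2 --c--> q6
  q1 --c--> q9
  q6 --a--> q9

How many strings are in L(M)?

The useful subgraph on states {q4, q5, q8} is acyclic, so L(M) is finite; the longest accepting path visits 3 useful states, giving maximum string length 2.
Counting accepting paths from q5 by length: 1 of length 0, 2 of length 1, 4 of length 2. Total 7.

7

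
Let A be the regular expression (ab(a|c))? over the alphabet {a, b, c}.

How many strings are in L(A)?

The expression has no Kleene star, so L(A) is finite. Expanding the alternatives gives {ε, aba, abc}.
That is 1 of length 0, 2 of length 3: 3 strings in all.

3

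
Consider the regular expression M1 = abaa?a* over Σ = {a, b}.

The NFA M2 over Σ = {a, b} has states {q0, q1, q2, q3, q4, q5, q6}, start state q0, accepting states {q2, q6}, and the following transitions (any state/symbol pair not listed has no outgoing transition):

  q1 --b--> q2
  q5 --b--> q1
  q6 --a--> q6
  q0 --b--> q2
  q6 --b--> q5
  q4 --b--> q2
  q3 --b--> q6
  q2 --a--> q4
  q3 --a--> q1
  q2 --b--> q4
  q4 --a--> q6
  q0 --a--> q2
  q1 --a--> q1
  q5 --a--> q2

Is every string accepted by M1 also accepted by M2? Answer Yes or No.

Converting the expression M1 to a DFA (subset construction, then merging equivalent states) gives the minimal DFA with states {r0, r1, r2, r3, r4}, start state r0, accepting states {r4} and transitions r0: a→r1, b→r2; r1: a→r2, b→r3; r2: a→r2, b→r2; r3: a→r4, b→r2; r4: a→r4, b→r2.
Exploring the product automaton M1 × M2 from the start pair (r0, q0), following both machines on each input symbol, reaches 9 state pairs: (r0, q0), (r1, q2), (r2, q2), (r2, q4), (r3, q4), (r2, q6), (r4, q6), (r2, q5), (r2, q1).
M1 accepts in {r4} and M2 accepts in {q2, q6}. The reachable pairs whose M1-component is accepting are (r4, q6); in each of them the M2-component is accepting too, so the product for L(M1) \ L(M2) (M1-component accepting, M2-component rejecting) has no reachable accepting pair and the difference is empty.
Hence every string in L(M1) is also in L(M2).

Yes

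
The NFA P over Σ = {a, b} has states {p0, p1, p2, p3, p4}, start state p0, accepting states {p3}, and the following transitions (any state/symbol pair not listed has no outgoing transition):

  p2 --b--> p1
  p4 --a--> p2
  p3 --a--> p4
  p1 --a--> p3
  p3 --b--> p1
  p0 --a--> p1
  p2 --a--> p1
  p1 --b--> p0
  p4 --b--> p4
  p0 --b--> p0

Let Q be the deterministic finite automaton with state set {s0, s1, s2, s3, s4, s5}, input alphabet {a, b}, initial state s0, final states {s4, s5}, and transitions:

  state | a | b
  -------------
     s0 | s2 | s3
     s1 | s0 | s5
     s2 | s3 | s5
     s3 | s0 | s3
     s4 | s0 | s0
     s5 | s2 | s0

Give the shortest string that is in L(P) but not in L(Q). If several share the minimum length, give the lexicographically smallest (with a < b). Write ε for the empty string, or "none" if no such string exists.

The string aa is accepted by P but not by Q.
No shorter string lies in the difference, and aa is the lexicographically first length-2 string in L(P) \ L(Q).

aa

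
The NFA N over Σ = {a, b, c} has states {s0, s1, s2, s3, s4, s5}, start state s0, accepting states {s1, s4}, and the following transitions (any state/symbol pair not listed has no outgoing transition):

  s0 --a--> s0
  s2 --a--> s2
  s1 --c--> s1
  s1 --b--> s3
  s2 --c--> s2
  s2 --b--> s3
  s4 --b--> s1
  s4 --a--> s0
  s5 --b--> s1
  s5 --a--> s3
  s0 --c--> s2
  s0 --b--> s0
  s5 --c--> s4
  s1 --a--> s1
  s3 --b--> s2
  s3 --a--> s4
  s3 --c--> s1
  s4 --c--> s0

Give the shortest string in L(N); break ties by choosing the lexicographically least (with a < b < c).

cba

A breadth-first search from s0 reaches an accepting state first via the path s0 → s2 → s3 → s4 on input cba.
No string of length < 3 is accepted (BFS exhausts all shorter strings without reaching an accepting state), and cba is the lexicographically least accepting string of length 3.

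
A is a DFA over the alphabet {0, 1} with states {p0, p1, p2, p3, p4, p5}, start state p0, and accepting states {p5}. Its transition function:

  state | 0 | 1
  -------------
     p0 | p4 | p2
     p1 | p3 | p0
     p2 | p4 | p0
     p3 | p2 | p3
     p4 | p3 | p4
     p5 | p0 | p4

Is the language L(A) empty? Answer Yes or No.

Yes

The states reachable from the start state are {p0, p2, p3, p4}.
None of the accepting states {p5} is reachable, so no string is accepted and L(A) = ∅.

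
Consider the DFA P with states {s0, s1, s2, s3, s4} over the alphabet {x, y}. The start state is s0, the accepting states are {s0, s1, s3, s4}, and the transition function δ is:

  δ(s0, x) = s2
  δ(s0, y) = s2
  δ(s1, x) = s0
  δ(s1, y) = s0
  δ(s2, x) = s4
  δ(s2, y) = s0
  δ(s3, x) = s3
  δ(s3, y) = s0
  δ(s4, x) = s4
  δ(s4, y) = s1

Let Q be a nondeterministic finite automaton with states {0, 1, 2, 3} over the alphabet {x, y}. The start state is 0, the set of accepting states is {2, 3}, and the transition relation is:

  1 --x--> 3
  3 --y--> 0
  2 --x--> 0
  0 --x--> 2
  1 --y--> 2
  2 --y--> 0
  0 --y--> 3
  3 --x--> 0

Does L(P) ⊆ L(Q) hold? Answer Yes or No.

The empty string ε is in L(P) but not in L(Q).
So L(P) ⊄ L(Q).

No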